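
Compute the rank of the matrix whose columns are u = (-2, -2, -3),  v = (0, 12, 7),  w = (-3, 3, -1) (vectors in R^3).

Row-reduce the 3×3 matrix with these as rows.
There are 2 pivot columns, so rank = 2.

2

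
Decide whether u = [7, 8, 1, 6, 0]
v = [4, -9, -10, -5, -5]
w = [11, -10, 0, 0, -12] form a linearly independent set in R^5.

linearly independent

Place the vectors as rows of a 3×5 matrix and reduce to echelon form.
The reduction yields 3 nonzero rows, so the rank is 3.
Since rank = 3 (the number of vectors), the set is linearly independent.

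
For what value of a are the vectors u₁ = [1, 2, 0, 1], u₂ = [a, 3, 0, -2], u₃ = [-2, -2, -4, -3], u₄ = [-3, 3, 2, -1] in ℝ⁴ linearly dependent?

a = -7/2

Place the vectors as rows of a 4×4 matrix; dependence ⇔ determinant zero.
The determinant works out to -28*a - 98.
Setting this to zero gives a = -7/2.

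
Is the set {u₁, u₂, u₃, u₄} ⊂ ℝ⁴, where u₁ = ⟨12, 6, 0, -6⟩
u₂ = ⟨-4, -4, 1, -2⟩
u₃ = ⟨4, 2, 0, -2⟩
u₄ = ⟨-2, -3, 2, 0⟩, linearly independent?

linearly dependent

One vector is a scalar multiple of another, so the set is dependent.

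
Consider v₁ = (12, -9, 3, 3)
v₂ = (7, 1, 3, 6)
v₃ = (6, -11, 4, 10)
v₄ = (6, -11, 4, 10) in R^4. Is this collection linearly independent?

Two of the vectors are equal, giving an immediate dependence.

linearly dependent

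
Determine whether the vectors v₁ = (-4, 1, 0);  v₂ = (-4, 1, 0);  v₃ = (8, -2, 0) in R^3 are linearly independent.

linearly dependent

Form the 3×3 matrix with these as columns; its determinant is 0.
A zero determinant means the columns are linearly dependent.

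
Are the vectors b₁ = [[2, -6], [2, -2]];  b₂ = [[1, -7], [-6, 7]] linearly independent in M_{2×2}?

Write each element as a coordinate vector in ℝ⁴ using {E₁₁, E₁₂, E₂₁, E₂₂}.
Place the vectors as rows of a 2×4 matrix and reduce to echelon form.
The reduction yields 2 nonzero rows, so the rank is 2.
Since rank = 2 (the number of vectors), the set is linearly independent.

linearly independent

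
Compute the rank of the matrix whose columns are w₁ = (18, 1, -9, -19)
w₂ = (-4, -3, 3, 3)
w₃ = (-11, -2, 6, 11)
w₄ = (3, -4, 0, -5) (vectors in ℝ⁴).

Put the 4×4 matrix [w₁|w₂|w₃|w₄] into echelon form.
There are 2 pivot columns, so rank = 2.

2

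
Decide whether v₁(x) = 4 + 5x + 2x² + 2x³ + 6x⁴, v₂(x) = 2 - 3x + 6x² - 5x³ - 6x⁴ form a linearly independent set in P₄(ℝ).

Take coordinates with respect to the standard basis {1, x, …, x⁴}.
Row-reduce the matrix whose columns are v₁, v₂.
The reduction yields 2 nonzero rows, so the rank is 2.
Since rank = 2 (the number of vectors), the set is linearly independent.

linearly independent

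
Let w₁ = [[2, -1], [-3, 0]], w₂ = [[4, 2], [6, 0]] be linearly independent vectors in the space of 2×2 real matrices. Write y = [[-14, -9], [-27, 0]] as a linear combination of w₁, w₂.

y = w₁ - 4w₂

Identify each element with its coordinate vector in ℝ⁴ via {E₁₁, E₁₂, E₂₁, E₂₂}.
Write y = a₁w₁ + a₂w₂ and equate components.
Row-reducing the augmented matrix gives the unique coefficients (a₁, a₂) = (1, -4).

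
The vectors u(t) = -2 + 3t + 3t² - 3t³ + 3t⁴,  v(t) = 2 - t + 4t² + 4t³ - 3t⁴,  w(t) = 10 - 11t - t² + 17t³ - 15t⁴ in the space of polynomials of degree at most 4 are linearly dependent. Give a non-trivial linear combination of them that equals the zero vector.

Pass to coordinate vectors relative to the basis {1, t, …, t⁴}.
Row-reduce the matrix with u, v, w as columns; the null space gives the coefficients.
The free variable yields coefficients (3, -2, 1) (any nonzero multiple also works).

3u - 2v + w = 0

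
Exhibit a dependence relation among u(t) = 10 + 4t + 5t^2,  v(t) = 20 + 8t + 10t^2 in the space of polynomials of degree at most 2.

Pass to coordinate vectors relative to the basis {1, t, t^2}.
Write the vectors as columns of a matrix and find a nonzero vector in its null space.
One solution (up to scaling) is (2, -1).

2u - v = 0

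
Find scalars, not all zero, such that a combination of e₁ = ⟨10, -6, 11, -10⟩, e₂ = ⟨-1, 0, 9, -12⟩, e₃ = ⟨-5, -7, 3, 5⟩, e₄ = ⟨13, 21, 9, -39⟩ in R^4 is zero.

2e₂ - 3e₃ - e₄ = 0

Set up α₁e₁ + … + α₄e₄ = 0 and solve the homogeneous system.
The free variable yields coefficients (0, 2, -3, -1) (any nonzero multiple also works).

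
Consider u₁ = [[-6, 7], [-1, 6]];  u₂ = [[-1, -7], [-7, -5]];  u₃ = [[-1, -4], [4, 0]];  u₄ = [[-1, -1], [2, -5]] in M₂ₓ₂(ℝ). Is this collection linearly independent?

linearly independent

Write each element as a coordinate vector in ℝ⁴ using {E₁₁, E₁₂, E₂₁, E₂₂}.
The matrix [u₁|u₂|u₃|u₄] has determinant -2379.
A nonzero determinant means the columns are linearly independent.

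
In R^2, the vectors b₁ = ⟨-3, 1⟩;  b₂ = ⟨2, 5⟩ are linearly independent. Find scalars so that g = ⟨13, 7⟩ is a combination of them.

Write g = a₁b₁ + a₂b₂ and equate components.
The system has the unique solution (a₁, a₂) = (-3, 2).

g = -3b₁ + 2b₂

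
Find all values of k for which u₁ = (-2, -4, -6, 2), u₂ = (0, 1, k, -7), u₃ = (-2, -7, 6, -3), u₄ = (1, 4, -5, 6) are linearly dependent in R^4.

Place the vectors as rows of a 4×4 matrix; dependence ⇔ determinant zero.
Expanding, det = -22*k - 88.
This vanishes exactly when k = -4.

k = -4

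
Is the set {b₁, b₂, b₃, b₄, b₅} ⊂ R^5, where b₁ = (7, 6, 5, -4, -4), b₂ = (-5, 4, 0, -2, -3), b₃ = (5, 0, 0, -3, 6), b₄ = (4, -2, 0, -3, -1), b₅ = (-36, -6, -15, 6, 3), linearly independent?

linearly dependent

The matrix [b₁|b₂|b₃|b₄|b₅] has determinant 0.
A zero determinant means the columns are linearly dependent.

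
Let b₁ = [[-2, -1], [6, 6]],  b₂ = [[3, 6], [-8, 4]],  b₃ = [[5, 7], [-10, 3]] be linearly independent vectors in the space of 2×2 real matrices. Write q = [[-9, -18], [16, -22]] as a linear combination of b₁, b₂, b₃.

Identify each element with its coordinate vector in ℝ⁴ via {E₁₁, E₁₂, E₂₁, E₂₂}.
Since b₁, b₂, b₃ are independent, the coefficients expressing q are uniquely determined by a linear system.
The system has the unique solution (a₁, a₂, a₃) = (-2, -1, -2).

q = -2b₁ - b₂ - 2b₃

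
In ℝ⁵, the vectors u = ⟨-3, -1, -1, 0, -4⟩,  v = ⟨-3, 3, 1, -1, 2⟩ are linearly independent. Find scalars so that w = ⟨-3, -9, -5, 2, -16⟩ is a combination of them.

w = 3u - 2v

Solve the system with u, v as columns and w as the right-hand side.
Back-substitution yields (a₁, a₂) = (3, -2).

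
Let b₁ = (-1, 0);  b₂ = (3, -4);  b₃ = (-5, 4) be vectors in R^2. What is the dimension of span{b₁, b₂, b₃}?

dim = 2

Apply Gaussian elimination to the matrix whose rows are b₁, b₂, b₃.
There are 2 pivot columns, so rank = 2.
(With 3 elements in a 2-dimensional space the rank is at most 2.)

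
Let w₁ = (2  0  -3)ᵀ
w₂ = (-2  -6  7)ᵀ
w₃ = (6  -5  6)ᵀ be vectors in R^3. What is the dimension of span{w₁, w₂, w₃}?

3

Apply Gaussian elimination to the matrix whose rows are w₁, w₂, w₃.
Reduction leaves 3 leading entries, giving rank 3.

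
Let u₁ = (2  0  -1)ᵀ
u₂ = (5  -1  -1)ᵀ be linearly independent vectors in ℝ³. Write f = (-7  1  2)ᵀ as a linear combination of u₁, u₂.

f = -u₁ - u₂

Write f = c₁u₁ + c₂u₂ and equate components.
Back-substitution yields (c₁, c₂) = (-1, -1).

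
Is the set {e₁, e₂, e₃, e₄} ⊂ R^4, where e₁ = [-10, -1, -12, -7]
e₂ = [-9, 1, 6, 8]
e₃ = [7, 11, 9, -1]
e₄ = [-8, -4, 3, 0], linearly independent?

Row-reduce the matrix whose columns are e₁, e₂, e₃, e₄.
The reduction yields 4 nonzero rows, so the rank is 4.
Since rank = 4 (the number of vectors), the set is linearly independent.

linearly independent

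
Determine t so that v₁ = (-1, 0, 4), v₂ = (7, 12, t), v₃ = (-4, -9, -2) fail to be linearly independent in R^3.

t = -4

Place the vectors as rows of a 3×3 matrix; dependence ⇔ determinant zero.
Cofactor expansion gives det = -9*t - 36.
Solving -9*t - 36 = 0 yields t = -4.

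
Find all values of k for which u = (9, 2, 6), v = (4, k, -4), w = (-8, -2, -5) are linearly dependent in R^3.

The set is linearly dependent precisely when det[u; v; w] = 0.
Expanding, det = 3*k - 16.
Setting this to zero gives k = 16/3.

k = 16/3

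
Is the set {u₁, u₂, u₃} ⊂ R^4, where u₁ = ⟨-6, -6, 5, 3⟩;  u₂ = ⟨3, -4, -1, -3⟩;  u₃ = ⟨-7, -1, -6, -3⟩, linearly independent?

Place the vectors as rows of a 3×4 matrix and reduce to echelon form.
The reduction yields 3 nonzero rows, so the rank is 3.
Since rank = 3 (the number of vectors), the set is linearly independent.

linearly independent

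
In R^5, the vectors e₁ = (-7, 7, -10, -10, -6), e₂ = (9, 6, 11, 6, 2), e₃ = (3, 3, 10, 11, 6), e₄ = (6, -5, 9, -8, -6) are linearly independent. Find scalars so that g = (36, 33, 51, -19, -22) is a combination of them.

Solve the system with e₁, e₂, e₃, e₄ as columns and g as the right-hand side.
Back-substitution yields (a₁, …, a₄) = (3, 4, 1, 3).

g = 3e₁ + 4e₂ + e₃ + 3e₄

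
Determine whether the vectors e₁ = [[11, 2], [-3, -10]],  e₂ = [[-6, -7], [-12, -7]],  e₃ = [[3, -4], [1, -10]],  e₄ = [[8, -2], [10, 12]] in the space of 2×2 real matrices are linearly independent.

Write each element as a coordinate vector in ℝ⁴ using {E₁₁, E₁₂, E₂₁, E₂₂}.
Row-reduce the matrix whose columns are e₁, e₂, e₃, e₄.
The reduction yields 4 nonzero rows, so the rank is 4.
Since rank = 4 (the number of vectors), the set is linearly independent.

linearly independent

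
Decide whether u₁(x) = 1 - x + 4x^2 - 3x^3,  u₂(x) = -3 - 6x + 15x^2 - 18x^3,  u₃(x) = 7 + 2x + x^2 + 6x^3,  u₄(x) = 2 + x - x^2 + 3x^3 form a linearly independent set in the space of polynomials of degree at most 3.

linearly dependent

Take coordinates with respect to the standard basis {1, x, …, x^3}.
Place the vectors as rows of a 4×4 matrix and reduce to echelon form.
The reduction yields 2 nonzero rows, so the rank is 2.
Since rank 2 < 4, the set is linearly dependent.
Indeed 4u₁ - u₂ - u₃ = 0.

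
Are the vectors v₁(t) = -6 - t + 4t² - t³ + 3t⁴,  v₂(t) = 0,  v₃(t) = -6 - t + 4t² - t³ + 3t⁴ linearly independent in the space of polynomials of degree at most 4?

linearly dependent

Take coordinates with respect to the standard basis {1, t, …, t⁴}.
One of the vectors is the zero vector, so the set is linearly dependent.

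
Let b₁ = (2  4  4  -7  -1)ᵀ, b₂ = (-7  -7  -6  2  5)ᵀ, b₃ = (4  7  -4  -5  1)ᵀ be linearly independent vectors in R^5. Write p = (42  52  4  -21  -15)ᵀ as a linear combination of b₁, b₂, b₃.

Set up the augmented matrix [b₁ | b₂ | b₃ | p] and row-reduce.
Back-substitution yields (α₁, α₂, α₃) = (-1, -4, 4).

p = -b₁ - 4b₂ + 4b₃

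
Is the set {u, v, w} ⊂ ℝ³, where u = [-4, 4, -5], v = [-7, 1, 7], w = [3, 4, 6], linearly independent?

linearly independent

Place the vectors as rows of a 3×3 matrix and reduce to echelon form.
The reduction yields 3 nonzero rows, so the rank is 3.
Since rank = 3 (the number of vectors), the set is linearly independent.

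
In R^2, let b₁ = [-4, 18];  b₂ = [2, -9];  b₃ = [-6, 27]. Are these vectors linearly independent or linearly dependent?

linearly dependent

There are 3 vectors in a 2-dimensional space, so they cannot be linearly independent.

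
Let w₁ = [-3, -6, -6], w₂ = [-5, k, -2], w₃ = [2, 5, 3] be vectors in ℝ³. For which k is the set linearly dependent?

k = -18

Place the vectors as rows of a 3×3 matrix; dependence ⇔ determinant zero.
The determinant works out to 3*k + 54.
Setting this to zero gives k = -18.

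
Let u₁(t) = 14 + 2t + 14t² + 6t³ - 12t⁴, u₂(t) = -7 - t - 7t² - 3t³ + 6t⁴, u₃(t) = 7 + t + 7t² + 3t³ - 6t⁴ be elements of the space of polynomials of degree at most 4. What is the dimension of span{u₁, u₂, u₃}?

Pass to coordinate vectors with respect to the basis {1, t, …, t⁴}.
Apply Gaussian elimination to the matrix whose rows are u₁, u₂, u₃.
There is 1 pivot column, so rank = 1.

1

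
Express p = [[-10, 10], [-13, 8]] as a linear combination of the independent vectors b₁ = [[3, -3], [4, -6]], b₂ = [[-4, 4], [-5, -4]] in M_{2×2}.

p = -2b₁ + b₂

Work in coordinates with respect to the standard basis {E₁₁, E₁₂, E₂₁, E₂₂}.
Write p = a₁b₁ + a₂b₂ and equate components.
Back-substitution yields (a₁, a₂) = (-2, 1).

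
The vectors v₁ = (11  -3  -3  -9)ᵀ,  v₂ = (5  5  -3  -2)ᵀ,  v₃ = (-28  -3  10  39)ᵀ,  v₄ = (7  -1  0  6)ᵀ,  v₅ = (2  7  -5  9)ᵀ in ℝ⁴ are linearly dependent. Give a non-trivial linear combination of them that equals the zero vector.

Solve the homogeneous system with v₁, v₂, v₃, v₄, v₅ as columns by row-reducing the coefficient matrix.
A generator of the null space is (2, 3, 1, -1, -1).

2v₁ + 3v₂ + v₃ - v₄ - v₅ = 0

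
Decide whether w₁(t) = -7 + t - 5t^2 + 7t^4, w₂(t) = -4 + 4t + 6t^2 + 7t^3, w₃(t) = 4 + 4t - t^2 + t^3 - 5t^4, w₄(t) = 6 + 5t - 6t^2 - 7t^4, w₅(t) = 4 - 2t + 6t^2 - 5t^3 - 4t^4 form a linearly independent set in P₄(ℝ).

Take coordinates with respect to the standard basis {1, t, …, t^4}.
Place the vectors as rows of a 5×5 matrix and reduce to echelon form.
The reduction yields 5 nonzero rows, so the rank is 5.
Since rank = 5 (the number of vectors), the set is linearly independent.

linearly independent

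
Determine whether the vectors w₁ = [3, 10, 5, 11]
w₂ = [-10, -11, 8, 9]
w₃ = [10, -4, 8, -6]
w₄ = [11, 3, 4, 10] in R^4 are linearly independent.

The matrix [w₁|w₂|w₃|w₄] has determinant 32472.
A nonzero determinant means the columns are linearly independent.

linearly independent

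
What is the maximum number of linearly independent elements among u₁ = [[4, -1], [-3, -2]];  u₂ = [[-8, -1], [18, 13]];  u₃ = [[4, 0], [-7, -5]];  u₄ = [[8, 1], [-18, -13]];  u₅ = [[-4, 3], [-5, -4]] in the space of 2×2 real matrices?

2

Represent each element by its coordinate vector in ℝ⁴.
Form the matrix with u₁, u₂, u₃, u₄, u₅ as columns and reduce.
The echelon form has 2 nonzero rows, so the rank is 2.
(With 5 elements in a 4-dimensional space the rank is at most 4.)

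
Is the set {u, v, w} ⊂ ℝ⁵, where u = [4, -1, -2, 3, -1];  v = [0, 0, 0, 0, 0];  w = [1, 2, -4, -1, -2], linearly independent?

One of the vectors is the zero vector, so the set is linearly dependent.

linearly dependent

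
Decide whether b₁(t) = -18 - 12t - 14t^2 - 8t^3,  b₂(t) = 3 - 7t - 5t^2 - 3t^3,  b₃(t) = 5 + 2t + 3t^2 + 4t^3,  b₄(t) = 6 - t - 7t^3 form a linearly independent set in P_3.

linearly dependent

Write each element as a coordinate vector in ℝ⁴ using {1, t, …, t^3}.
Place the vectors as rows of a 4×4 matrix and reduce to echelon form.
The reduction yields 3 nonzero rows, so the rank is 3.
Since rank 3 < 4, the set is linearly dependent.
Indeed b₁ - b₂ + 3b₃ + b₄ = 0.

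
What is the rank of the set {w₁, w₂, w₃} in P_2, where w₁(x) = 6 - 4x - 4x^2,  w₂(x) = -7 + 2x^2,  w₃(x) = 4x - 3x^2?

3

Represent each element by its coordinate vector in ℝ³.
Row-reduce the 3×3 matrix with these as rows.
Exactly 3 pivots survive; hence the rank is 3.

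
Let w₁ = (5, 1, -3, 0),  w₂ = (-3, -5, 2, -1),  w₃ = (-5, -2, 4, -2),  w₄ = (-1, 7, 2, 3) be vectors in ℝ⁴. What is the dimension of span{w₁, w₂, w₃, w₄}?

dim = 4

Row-reduce the 4×4 matrix with these as rows.
Exactly 4 pivots survive; hence the rank is 4.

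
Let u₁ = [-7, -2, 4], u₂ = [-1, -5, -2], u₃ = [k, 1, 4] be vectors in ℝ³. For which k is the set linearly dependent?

k = -19/4

Dependence holds iff the 3×3 matrix [u₁ u₂ u₃] is singular.
Cofactor expansion gives det = 24*k + 114.
Setting this to zero gives k = -19/4.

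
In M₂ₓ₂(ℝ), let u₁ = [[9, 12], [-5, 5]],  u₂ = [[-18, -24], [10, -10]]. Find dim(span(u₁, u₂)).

1

Pass to coordinate vectors with respect to the basis {E₁₁, E₁₂, E₂₁, E₂₂}.
Form the matrix with u₁, u₂ as columns and reduce.
There is 1 pivot column, so rank = 1.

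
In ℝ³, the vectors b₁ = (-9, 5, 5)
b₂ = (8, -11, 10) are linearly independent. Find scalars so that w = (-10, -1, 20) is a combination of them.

w = 2b₁ + b₂

Write w = α₁b₁ + α₂b₂ and equate components.
Row-reducing the augmented matrix gives the unique coefficients (α₁, α₂) = (2, 1).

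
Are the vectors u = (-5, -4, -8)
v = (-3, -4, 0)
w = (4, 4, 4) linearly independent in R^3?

linearly dependent

Place the vectors as rows of a 3×3 matrix and reduce to echelon form.
The reduction yields 2 nonzero rows, so the rank is 2.
Since rank 2 < 3, the set is linearly dependent.
Indeed u + v + 2w = 0.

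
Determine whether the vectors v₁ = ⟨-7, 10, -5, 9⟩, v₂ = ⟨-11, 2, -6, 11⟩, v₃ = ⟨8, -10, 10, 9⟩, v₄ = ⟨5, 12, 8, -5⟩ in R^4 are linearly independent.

Row-reduce the matrix whose columns are v₁, v₂, v₃, v₄.
The reduction yields 4 nonzero rows, so the rank is 4.
Since rank = 4 (the number of vectors), the set is linearly independent.

linearly independent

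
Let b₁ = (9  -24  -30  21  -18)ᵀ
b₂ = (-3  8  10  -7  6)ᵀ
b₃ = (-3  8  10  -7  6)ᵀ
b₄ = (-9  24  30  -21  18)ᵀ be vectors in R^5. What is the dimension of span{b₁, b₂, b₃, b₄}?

Form the matrix with b₁, b₂, b₃, b₄ as columns and reduce.
The echelon form has 1 nonzero row, so the rank is 1.

dim = 1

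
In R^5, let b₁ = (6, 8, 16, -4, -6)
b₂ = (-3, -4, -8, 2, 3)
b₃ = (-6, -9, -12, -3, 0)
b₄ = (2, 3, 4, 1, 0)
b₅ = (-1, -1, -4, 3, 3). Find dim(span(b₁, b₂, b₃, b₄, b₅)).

2

Row-reduce the 5×5 matrix with these as rows.
Reduction leaves 2 leading entries, giving rank 2.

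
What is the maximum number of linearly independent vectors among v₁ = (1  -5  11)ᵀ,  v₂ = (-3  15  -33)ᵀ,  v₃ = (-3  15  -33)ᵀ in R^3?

1

Row-reduce the 3×3 matrix with these as rows.
There is 1 pivot column, so rank = 1.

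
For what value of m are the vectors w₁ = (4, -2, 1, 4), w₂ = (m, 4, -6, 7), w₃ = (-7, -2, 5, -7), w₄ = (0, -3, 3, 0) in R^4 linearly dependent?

m = 7

The set is linearly dependent precisely when det[w₁; w₂; w₃; w₄] = 0.
Cofactor expansion gives det = 105 - 15*m.
This vanishes exactly when m = 7.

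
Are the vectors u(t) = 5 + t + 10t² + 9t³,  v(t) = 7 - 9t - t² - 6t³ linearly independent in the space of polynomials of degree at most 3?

Write each element as a coordinate vector in ℝ⁴ using {1, t, …, t³}.
Row-reduce the matrix whose columns are u, v.
The reduction yields 2 nonzero rows, so the rank is 2.
Since rank = 2 (the number of vectors), the set is linearly independent.

linearly independent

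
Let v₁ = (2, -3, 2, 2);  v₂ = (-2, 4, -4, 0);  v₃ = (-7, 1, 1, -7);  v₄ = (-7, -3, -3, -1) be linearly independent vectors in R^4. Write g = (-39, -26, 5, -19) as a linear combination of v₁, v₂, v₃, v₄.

g = 3v₁ - 2v₂ + 3v₃ + 4v₄

Since v₁, v₂, v₃, v₄ are independent, the coefficients expressing g are uniquely determined by a linear system.
Row-reducing the augmented matrix gives the unique coefficients (c₁, …, c₄) = (3, -2, 3, 4).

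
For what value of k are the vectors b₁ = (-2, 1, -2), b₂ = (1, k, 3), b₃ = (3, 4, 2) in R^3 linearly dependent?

The vectors are dependent exactly when the determinant of the matrix with rows b₁, b₂, b₃ vanishes.
Cofactor expansion gives det = 2*k + 23.
Solving 2*k + 23 = 0 yields k = -23/2.

k = -23/2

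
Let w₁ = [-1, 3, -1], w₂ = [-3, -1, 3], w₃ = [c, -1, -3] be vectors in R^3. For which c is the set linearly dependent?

c = 9/2

The vectors are dependent exactly when the determinant of the matrix with rows w₁, w₂, w₃ vanishes.
Expanding, det = 8*c - 36.
Solving 8*c - 36 = 0 yields c = 9/2.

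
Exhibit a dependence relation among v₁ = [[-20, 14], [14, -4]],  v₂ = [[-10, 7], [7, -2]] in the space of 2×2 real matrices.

v₁ - 2v₂ = 0

Pass to coordinate vectors relative to the basis {E₁₁, E₁₂, E₂₁, E₂₂}.
Write the vectors as columns of a matrix and find a nonzero vector in its null space.
The free variable yields coefficients (1, -2) (any nonzero multiple also works).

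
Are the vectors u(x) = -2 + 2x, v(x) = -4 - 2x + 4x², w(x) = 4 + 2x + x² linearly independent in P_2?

linearly independent

Take coordinates with respect to the standard basis {1, x, x²}.
The matrix [u|v|w] has determinant 60.
A nonzero determinant means the columns are linearly independent.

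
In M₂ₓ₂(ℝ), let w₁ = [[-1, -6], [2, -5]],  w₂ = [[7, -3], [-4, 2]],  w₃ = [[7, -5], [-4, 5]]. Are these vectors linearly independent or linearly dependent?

Write each element as a coordinate vector in ℝ⁴ using {E₁₁, E₁₂, E₂₁, E₂₂}.
Place the vectors as rows of a 3×4 matrix and reduce to echelon form.
The reduction yields 3 nonzero rows, so the rank is 3.
Since rank = 3 (the number of vectors), the set is linearly independent.

linearly independent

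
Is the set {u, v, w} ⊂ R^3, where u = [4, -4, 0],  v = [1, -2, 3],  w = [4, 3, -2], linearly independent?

The matrix [u|v|w] has determinant -76.
A nonzero determinant means the columns are linearly independent.

linearly independent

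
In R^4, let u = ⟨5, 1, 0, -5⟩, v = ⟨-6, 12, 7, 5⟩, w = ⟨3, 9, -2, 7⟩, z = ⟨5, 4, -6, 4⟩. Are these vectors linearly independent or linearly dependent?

The matrix [u|v|w|z] has determinant 1398.
A nonzero determinant means the columns are linearly independent.

linearly independent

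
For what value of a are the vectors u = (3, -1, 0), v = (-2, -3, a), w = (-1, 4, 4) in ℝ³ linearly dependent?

a = -4

Place the vectors as rows of a 3×3 matrix; dependence ⇔ determinant zero.
Expanding, det = -11*a - 44.
Solving -11*a - 44 = 0 yields a = -4.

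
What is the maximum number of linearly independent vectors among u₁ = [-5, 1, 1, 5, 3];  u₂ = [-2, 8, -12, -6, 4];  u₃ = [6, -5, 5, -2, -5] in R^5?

Put the 5×3 matrix [u₁|u₂|u₃] into echelon form.
Reduction leaves 2 leading entries, giving rank 2.

2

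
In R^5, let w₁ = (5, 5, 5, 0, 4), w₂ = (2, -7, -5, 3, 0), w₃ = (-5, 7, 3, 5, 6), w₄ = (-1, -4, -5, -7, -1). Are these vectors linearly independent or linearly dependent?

linearly independent

Place the vectors as rows of a 4×5 matrix and reduce to echelon form.
The reduction yields 4 nonzero rows, so the rank is 4.
Since rank = 4 (the number of vectors), the set is linearly independent.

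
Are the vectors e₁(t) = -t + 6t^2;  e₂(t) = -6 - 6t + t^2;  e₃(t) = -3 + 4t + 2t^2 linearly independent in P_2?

linearly independent

Write each element as a coordinate vector in ℝ³ using {1, t, t^2}.
The matrix [e₁|e₂|e₃] has determinant -261.
A nonzero determinant means the columns are linearly independent.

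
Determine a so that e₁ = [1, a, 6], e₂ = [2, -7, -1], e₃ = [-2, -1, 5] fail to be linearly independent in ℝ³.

Place the vectors as rows of a 3×3 matrix; dependence ⇔ determinant zero.
The determinant works out to -8*a - 132.
Solving -8*a - 132 = 0 yields a = -33/2.

a = -33/2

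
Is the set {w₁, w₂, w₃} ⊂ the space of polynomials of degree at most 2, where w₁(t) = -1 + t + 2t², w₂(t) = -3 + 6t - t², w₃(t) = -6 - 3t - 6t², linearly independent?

Write each element as a coordinate vector in ℝ³ using {1, t, t²}.
Row-reduce the matrix whose columns are w₁, w₂, w₃.
The reduction yields 3 nonzero rows, so the rank is 3.
Since rank = 3 (the number of vectors), the set is linearly independent.

linearly independent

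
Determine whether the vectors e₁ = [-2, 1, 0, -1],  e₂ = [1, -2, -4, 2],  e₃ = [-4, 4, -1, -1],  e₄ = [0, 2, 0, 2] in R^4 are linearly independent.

linearly independent

The matrix [e₁|e₂|e₃|e₄] has determinant -28.
A nonzero determinant means the columns are linearly independent.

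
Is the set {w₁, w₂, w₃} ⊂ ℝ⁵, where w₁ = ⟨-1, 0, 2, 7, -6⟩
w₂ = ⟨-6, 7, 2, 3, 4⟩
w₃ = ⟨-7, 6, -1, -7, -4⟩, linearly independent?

Place the vectors as rows of a 3×5 matrix and reduce to echelon form.
The reduction yields 3 nonzero rows, so the rank is 3.
Since rank = 3 (the number of vectors), the set is linearly independent.

linearly independent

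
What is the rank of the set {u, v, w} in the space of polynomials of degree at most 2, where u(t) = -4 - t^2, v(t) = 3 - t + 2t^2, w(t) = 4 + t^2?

rank 2

Pass to coordinate vectors with respect to the basis {1, t, t^2}.
Form the matrix with u, v, w as columns and reduce.
Reduction leaves 2 leading entries, giving rank 2.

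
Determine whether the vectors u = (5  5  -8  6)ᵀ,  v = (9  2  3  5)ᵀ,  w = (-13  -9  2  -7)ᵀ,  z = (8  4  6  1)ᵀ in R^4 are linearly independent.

The matrix [u|v|w|z] has determinant 0.
A zero determinant means the columns are linearly dependent.

linearly dependent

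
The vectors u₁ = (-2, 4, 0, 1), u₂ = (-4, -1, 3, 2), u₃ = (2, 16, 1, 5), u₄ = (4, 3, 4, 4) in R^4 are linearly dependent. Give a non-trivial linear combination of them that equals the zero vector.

Row-reduce the matrix with u₁, u₂, u₃, u₄ as columns; the null space gives the coefficients.
The free variable yields coefficients (3, -1, -1, 1) (any nonzero multiple also works).

3u₁ - u₂ - u₃ + u₄ = 0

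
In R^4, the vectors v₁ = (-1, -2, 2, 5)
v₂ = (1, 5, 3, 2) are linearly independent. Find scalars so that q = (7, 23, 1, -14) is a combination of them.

q = -4v₁ + 3v₂

Write q = c₁v₁ + c₂v₂ and equate components.
Row-reducing the augmented matrix gives the unique coefficients (c₁, c₂) = (-4, 3).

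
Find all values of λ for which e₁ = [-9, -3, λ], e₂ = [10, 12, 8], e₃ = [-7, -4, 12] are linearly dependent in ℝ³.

λ = 24

The set is linearly dependent precisely when det[e₁; e₂; e₃] = 0.
The determinant works out to 44*λ - 1056.
This vanishes exactly when λ = 24.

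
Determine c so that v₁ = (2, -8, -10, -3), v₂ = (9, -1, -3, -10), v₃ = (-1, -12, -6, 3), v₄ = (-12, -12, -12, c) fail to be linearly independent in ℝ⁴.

Dependence holds iff the 4×4 matrix [v₁ v₂ v₃ v₄] is singular.
Expanding, det = 574*c - 6888.
This vanishes exactly when c = 12.

c = 12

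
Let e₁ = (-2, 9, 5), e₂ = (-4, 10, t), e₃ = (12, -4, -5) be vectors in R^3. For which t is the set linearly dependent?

t = 6

The set is linearly dependent precisely when det[e₁; e₂; e₃] = 0.
Expanding, det = 100*t - 600.
Solving 100*t - 600 = 0 yields t = 6.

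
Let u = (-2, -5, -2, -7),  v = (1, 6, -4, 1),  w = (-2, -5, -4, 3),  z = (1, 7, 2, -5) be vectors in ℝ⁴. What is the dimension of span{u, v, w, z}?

Form the matrix with u, v, w, z as columns and reduce.
There are 4 pivot columns, so rank = 4.

dim = 4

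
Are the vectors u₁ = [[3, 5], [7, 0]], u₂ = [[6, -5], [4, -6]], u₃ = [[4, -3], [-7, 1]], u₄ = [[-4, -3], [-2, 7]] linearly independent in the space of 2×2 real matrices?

linearly independent

Take coordinates with respect to the standard basis {E₁₁, E₁₂, E₂₁, E₂₂}.
Place the vectors as rows of a 4×4 matrix and reduce to echelon form.
The reduction yields 4 nonzero rows, so the rank is 4.
Since rank = 4 (the number of vectors), the set is linearly independent.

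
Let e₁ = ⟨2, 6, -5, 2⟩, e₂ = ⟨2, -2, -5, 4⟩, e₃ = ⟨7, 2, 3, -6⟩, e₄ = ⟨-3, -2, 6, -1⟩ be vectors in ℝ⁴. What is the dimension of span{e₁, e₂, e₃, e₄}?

Form the matrix with e₁, e₂, e₃, e₄ as columns and reduce.
The echelon form has 4 nonzero rows, so the rank is 4.

4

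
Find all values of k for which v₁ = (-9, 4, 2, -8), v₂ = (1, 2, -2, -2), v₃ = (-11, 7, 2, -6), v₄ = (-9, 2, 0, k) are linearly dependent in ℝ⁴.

The vectors are dependent exactly when the determinant of the matrix with rows v₁, v₂, v₃, v₄ vanishes.
Cofactor expansion gives det = -24*k - 612.
This vanishes exactly when k = -51/2.

k = -51/2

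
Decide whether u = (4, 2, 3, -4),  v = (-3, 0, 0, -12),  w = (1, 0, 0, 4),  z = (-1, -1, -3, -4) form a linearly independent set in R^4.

One vector is a scalar multiple of another, so the set is dependent.

linearly dependent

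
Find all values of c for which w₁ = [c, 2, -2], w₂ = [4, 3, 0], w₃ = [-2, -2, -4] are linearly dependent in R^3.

Dependence holds iff the 3×3 matrix [w₁ w₂ w₃] is singular.
The determinant works out to 36 - 12*c.
Setting this to zero gives c = 3.

c = 3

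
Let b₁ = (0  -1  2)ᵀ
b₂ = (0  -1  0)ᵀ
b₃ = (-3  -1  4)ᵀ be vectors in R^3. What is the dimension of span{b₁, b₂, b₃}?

Form the matrix with b₁, b₂, b₃ as columns and reduce.
There are 3 pivot columns, so rank = 3.

3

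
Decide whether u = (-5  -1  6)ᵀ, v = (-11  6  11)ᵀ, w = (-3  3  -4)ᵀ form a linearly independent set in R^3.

Place the vectors as rows of a 3×3 matrix and reduce to echelon form.
The reduction yields 3 nonzero rows, so the rank is 3.
Since rank = 3 (the number of vectors), the set is linearly independent.

linearly independent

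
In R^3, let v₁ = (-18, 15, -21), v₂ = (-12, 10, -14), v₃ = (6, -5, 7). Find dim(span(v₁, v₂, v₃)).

Put the 3×3 matrix [v₁|v₂|v₃] into echelon form.
The echelon form has 1 nonzero row, so the rank is 1.

dim = 1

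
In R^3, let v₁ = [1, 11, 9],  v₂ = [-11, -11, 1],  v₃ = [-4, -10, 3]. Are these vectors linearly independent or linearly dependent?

linearly independent

Form the 3×3 matrix with these as columns; its determinant is 890.
A nonzero determinant means the columns are linearly independent.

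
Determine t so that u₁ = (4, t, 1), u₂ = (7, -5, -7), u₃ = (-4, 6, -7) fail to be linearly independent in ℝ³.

t = -30/7

The vectors are dependent exactly when the determinant of the matrix with rows u₁, u₂, u₃ vanishes.
Expanding, det = 77*t + 330.
Setting this to zero gives t = -30/7.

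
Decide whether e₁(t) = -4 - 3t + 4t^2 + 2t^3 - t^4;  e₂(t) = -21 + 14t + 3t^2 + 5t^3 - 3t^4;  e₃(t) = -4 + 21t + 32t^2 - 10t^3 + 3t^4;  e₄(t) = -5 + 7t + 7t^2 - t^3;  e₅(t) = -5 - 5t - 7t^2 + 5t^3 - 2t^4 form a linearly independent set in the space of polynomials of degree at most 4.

Take coordinates with respect to the standard basis {1, t, …, t^4}.
The matrix [e₁|e₂|e₃|e₄|e₅] has determinant 0.
A zero determinant means the columns are linearly dependent.

linearly dependent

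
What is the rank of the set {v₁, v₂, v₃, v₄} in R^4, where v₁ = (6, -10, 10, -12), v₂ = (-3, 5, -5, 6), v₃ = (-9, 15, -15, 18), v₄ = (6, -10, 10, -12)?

Row-reduce the 4×4 matrix with these as rows.
The echelon form has 1 nonzero row, so the rank is 1.

rank 1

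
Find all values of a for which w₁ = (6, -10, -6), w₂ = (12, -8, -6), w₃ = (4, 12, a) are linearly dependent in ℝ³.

a = 16/3

Place the vectors as rows of a 3×3 matrix; dependence ⇔ determinant zero.
Cofactor expansion gives det = 72*a - 384.
Solving 72*a - 384 = 0 yields a = 16/3.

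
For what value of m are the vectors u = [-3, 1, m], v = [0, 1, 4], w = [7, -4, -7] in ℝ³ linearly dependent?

The set is linearly dependent precisely when det[u; v; w] = 0.
The determinant works out to 1 - 7*m.
Solving 1 - 7*m = 0 yields m = 1/7.

m = 1/7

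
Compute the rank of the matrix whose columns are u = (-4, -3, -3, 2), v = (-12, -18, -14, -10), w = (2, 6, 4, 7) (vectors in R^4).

rank 2

Apply Gaussian elimination to the matrix whose rows are u, v, w.
The echelon form has 2 nonzero rows, so the rank is 2.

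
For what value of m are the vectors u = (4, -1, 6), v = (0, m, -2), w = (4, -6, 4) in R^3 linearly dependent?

m = -5

Place the vectors as rows of a 3×3 matrix; dependence ⇔ determinant zero.
The determinant works out to -8*m - 40.
This vanishes exactly when m = -5.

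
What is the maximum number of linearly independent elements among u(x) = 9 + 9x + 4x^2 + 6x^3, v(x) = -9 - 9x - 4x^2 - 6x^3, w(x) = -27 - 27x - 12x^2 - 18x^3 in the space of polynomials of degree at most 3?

1

Represent each element by its coordinate vector in ℝ⁴.
Put the 4×3 matrix [u|v|w] into echelon form.
The echelon form has 1 nonzero row, so the rank is 1.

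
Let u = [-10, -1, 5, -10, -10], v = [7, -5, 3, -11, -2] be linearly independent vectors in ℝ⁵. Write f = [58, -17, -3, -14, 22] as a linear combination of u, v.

f = -3u + 4v

Write f = c₁u + c₂v and equate components.
Row-reducing the augmented matrix gives the unique coefficients (c₁, c₂) = (-3, 4).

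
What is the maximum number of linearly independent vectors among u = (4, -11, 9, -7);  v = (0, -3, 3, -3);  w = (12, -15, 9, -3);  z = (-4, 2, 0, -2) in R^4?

Row-reduce the 4×4 matrix with these as rows.
Exactly 2 pivots survive; hence the rank is 2.

2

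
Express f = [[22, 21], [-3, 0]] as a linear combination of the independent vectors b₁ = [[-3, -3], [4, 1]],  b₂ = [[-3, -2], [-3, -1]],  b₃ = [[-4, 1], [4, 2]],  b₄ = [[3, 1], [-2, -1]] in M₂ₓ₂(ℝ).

Identify each element with its coordinate vector in ℝ⁴ via {E₁₁, E₁₂, E₂₁, E₂₂}.
Write f = a₁b₁ + … + a₄b₄ and equate components.
The system has the unique solution (a₁, …, a₄) = (-3, -3, 2, 4).

f = -3b₁ - 3b₂ + 2b₃ + 4b₄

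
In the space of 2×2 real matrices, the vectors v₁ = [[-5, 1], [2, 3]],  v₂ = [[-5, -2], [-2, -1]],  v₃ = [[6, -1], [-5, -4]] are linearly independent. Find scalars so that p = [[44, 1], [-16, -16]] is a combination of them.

Identify each element with its coordinate vector in ℝ⁴ via {E₁₁, E₁₂, E₂₁, E₂₂}.
Write p = c₁v₁ + … + c₃v₃ and equate components.
The system has the unique solution (c₁, c₂, c₃) = (-1, -3, 4).

p = -v₁ - 3v₂ + 4v₃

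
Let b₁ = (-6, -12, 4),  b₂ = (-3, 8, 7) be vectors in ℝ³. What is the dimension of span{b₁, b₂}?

Apply Gaussian elimination to the matrix whose rows are b₁, b₂.
The echelon form has 2 nonzero rows, so the rank is 2.

dim = 2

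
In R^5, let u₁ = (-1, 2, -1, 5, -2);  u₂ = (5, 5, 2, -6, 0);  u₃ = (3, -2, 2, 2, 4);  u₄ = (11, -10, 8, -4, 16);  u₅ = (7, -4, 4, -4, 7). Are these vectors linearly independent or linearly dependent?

linearly dependent

The matrix [u₁|u₂|u₃|u₄|u₅] has determinant 0.
A zero determinant means the columns are linearly dependent.
Indeed 2u₁ - 3u₃ + u₄ = 0.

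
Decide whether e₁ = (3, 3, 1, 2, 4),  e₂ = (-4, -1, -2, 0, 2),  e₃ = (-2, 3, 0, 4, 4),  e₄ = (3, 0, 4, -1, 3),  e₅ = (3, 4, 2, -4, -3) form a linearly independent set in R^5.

Form the 5×5 matrix with these as columns; its determinant is 1770.
A nonzero determinant means the columns are linearly independent.

linearly independent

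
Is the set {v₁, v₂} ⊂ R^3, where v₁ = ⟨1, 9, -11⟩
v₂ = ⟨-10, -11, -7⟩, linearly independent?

linearly independent

Row-reduce the matrix whose columns are v₁, v₂.
The reduction yields 2 nonzero rows, so the rank is 2.
Since rank = 2 (the number of vectors), the set is linearly independent.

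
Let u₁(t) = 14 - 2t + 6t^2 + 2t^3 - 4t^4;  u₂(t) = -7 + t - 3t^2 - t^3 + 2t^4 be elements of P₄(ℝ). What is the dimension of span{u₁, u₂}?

1

Use coordinates relative to {1, t, …, t^4}.
Put the 5×2 matrix [u₁|u₂] into echelon form.
There is 1 pivot column, so rank = 1.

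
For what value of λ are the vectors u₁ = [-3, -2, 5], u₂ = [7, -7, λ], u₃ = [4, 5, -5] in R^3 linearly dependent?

The vectors are dependent exactly when the determinant of the matrix with rows u₁, u₂, u₃ vanishes.
Expanding, det = 7*λ + 140.
Setting this to zero gives λ = -20.

λ = -20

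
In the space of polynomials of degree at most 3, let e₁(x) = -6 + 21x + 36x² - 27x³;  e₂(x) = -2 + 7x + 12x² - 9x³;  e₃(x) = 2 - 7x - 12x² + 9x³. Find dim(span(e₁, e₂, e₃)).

Represent each element by its coordinate vector in ℝ⁴.
Put the 4×3 matrix [e₁|e₂|e₃] into echelon form.
Reduction leaves 1 leading entry, giving rank 1.

dim = 1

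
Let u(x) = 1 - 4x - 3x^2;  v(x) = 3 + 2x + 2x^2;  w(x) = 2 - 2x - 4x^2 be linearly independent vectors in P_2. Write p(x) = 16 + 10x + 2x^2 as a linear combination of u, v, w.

Work in coordinates with respect to the standard basis {1, x, x^2}.
Solve the system with u, v, w as columns and p as the right-hand side.
The system has the unique solution (c₁, c₂, c₃) = (-2, 4, 3).

p = -2u + 4v + 3w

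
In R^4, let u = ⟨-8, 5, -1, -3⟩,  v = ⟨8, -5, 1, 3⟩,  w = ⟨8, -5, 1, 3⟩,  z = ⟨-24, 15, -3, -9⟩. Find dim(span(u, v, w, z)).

Row-reduce the 4×4 matrix with these as rows.
Exactly 1 pivot survives; hence the rank is 1.

1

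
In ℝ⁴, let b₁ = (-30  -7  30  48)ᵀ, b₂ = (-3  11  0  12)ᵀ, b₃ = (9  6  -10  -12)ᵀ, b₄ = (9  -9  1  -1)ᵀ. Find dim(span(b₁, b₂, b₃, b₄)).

dim = 3

Put the 4×4 matrix [b₁|b₂|b₃|b₄] into echelon form.
The echelon form has 3 nonzero rows, so the rank is 3.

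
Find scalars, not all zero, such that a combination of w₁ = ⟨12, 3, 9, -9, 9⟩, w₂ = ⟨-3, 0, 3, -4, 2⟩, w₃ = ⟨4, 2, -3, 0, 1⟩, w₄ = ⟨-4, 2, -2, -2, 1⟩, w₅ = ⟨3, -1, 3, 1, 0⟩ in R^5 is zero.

Row-reduce the matrix with w₁, w₂, w₃, w₄, w₅ as columns; the null space gives the coefficients.
One solution (up to scaling) is (1, -3, -3, 0, -3).

w₁ - 3w₂ - 3w₃ - 3w₅ = 0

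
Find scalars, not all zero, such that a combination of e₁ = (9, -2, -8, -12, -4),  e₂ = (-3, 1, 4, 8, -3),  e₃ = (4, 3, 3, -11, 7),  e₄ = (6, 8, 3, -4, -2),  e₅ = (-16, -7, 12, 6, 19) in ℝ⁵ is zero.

e₁ - e₂ - 2e₃ + 2e₄ + e₅ = 0

Solve the homogeneous system with e₁, e₂, e₃, e₄, e₅ as columns by row-reducing the coefficient matrix.
The free variable yields coefficients (1, -1, -2, 2, 1) (any nonzero multiple also works).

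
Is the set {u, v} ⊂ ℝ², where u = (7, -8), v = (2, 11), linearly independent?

Form the 2×2 matrix with these as columns; its determinant is 93.
A nonzero determinant means the columns are linearly independent.

linearly independent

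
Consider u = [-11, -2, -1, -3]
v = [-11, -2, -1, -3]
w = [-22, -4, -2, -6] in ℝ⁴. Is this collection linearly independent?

Two of the vectors are equal, giving an immediate dependence.

linearly dependent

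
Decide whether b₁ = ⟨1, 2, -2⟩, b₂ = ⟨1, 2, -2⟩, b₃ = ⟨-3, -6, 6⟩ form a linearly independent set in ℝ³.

Two of the vectors are equal, giving an immediate dependence.

linearly dependent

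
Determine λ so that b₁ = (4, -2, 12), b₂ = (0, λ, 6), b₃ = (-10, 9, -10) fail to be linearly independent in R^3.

λ = 6/5

Place the vectors as rows of a 3×3 matrix; dependence ⇔ determinant zero.
Cofactor expansion gives det = 80*λ - 96.
This vanishes exactly when λ = 6/5.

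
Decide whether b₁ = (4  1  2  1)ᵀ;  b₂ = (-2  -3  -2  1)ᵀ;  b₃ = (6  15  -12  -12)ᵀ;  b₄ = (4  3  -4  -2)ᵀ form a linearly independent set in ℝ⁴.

linearly dependent

Place the vectors as rows of a 4×4 matrix and reduce to echelon form.
The reduction yields 3 nonzero rows, so the rank is 3.
Since rank 3 < 4, the set is linearly dependent.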